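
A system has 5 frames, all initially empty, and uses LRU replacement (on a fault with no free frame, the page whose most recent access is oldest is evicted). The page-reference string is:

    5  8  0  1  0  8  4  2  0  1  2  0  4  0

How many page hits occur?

5 -> miss, frames {5}
8 -> miss, frames {5,8}
0 -> miss, frames {5,8,0}
1 -> miss, frames {5,8,0,1}
0 -> hit
8 -> hit
4 -> miss, frames {5,1,0,8,4}
2 -> miss, evict 5, frames {1,0,8,4,2}
0 -> hit
1 -> hit
2 -> hit
0 -> hit
4 -> hit
0 -> hit
Hits: 8.

8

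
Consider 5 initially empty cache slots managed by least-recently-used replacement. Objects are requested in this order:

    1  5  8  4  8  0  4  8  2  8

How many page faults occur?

1 → miss, frames [1]
5 → miss, frames [1, 5]
8 → miss, frames [1, 5, 8]
4 → miss, frames [1, 5, 8, 4]
8 → hit
0 → miss, frames [1, 5, 4, 8, 0]
4 → hit
8 → hit
2 → miss, evict 1, frames [5, 0, 4, 8, 2]
8 → hit
Page faults: 6.

6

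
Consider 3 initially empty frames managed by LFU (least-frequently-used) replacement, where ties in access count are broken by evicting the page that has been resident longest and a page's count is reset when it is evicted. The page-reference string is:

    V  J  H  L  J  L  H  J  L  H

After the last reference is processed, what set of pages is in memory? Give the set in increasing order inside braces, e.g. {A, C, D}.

V: fault, frames (V)
J: fault, frames (V J)
H: fault, frames (V J H)
L: fault, evict V, frames (J H L)
J: hit
L: hit
H: hit
J: hit
L: hit
H: hit

{H, J, L}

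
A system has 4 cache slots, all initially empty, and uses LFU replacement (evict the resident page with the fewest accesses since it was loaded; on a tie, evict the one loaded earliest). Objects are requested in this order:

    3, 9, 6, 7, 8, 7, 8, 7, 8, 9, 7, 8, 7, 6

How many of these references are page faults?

3 -> fault, frames (3)
9 -> fault, frames (3 9)
6 -> fault, frames (3 9 6)
7 -> fault, frames (3 9 6 7)
8 -> fault, evict 3, frames (9 6 7 8)
7 -> hit
8 -> hit
7 -> hit
8 -> hit
9 -> hit
7 -> hit
8 -> hit
7 -> hit
6 -> hit
Page faults: 5.

5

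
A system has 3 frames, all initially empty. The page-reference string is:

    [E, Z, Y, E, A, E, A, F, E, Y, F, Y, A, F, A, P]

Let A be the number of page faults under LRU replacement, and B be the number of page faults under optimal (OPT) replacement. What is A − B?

Under LRU: F F F . F . . F . F . . F . . F → 8 faults.
Under OPT: F F F . F . . F . . . . F . . F → 7 faults.
A − B = 8 − 7 = 1.

1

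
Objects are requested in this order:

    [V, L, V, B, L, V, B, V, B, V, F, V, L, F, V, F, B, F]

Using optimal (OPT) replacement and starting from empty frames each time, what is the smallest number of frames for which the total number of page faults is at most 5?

3

f=1: 18 faults
f=2: 8 faults
f=3: 5 faults
f=4: 4 faults
Smallest f with faults ≤ 5 is 3.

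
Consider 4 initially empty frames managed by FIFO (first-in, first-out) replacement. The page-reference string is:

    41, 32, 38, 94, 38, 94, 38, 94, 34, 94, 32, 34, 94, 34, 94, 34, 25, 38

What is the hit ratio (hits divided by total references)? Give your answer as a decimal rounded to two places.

0.67

41 -> miss, frames {41}
32 -> miss, frames {41,32}
38 -> miss, frames {41,32,38}
94 -> miss, frames {41,32,38,94}
38 -> hit
94 -> hit
38 -> hit
94 -> hit
34 -> miss, evict 41, frames {32,38,94,34}
94 -> hit
32 -> hit
34 -> hit
94 -> hit
34 -> hit
94 -> hit
34 -> hit
25 -> miss, evict 32, frames {38,94,34,25}
38 -> hit
Hits: 12 of 18 references → 12/18 = 0.6667.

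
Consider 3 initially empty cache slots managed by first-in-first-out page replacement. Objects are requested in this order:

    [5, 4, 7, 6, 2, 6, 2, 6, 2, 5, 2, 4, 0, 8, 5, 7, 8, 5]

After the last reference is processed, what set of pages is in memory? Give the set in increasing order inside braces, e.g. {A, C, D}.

5 → miss, frames (5)
4 → miss, frames (5 4)
7 → miss, frames (5 4 7)
6 → miss, evict 5, frames (4 7 6)
2 → miss, evict 4, frames (7 6 2)
6 → hit
2 → hit
6 → hit
2 → hit
5 → miss, evict 7, frames (6 2 5)
2 → hit
4 → miss, evict 6, frames (2 5 4)
0 → miss, evict 2, frames (5 4 0)
8 → miss, evict 5, frames (4 0 8)
5 → miss, evict 4, frames (0 8 5)
7 → miss, evict 0, frames (8 5 7)
8 → hit
5 → hit

{5, 7, 8}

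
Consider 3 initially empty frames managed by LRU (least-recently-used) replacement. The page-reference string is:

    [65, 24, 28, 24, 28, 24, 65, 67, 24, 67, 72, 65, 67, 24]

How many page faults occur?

65 → miss, frames (65)
24 → miss, frames (65 24)
28 → miss, frames (65 24 28)
24 → hit
28 → hit
24 → hit
65 → hit
67 → miss, evict 28, frames (24 65 67)
24 → hit
67 → hit
72 → miss, evict 65, frames (24 67 72)
65 → miss, evict 24, frames (67 72 65)
67 → hit
24 → miss, evict 72, frames (65 67 24)
Page faults: 7.

7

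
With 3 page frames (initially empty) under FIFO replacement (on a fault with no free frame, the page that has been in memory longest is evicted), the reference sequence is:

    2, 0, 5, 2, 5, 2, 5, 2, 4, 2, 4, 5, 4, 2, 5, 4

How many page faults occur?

5

2 -> fault, frames {2}
0 -> fault, frames {2,0}
5 -> fault, frames {2,0,5}
2 -> hit
5 -> hit
2 -> hit
5 -> hit
2 -> hit
4 -> fault, evict 2, frames {0,5,4}
2 -> fault, evict 0, frames {5,4,2}
4 -> hit
5 -> hit
4 -> hit
2 -> hit
5 -> hit
4 -> hit
Page faults: 5.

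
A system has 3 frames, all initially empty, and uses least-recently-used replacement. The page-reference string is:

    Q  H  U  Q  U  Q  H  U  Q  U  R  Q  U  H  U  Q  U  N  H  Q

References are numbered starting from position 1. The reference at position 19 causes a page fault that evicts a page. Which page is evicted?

Q

pos 1: Q: miss, frames [Q]
pos 2: H: miss, frames [Q, H]
pos 3: U: miss, frames [Q, H, U]
pos 4: Q: hit
pos 5: U: hit
pos 6: Q: hit
pos 7: H: hit
pos 8: U: hit
pos 9: Q: hit
pos 10: U: hit
pos 11: R: miss, evict H, frames [Q, U, R]
pos 12: Q: hit
pos 13: U: hit
pos 14: H: miss, evict R, frames [Q, U, H]
pos 15: U: hit
pos 16: Q: hit
pos 17: U: hit
pos 18: N: miss, evict H, frames [Q, U, N]
pos 19: H: miss, evict Q, frames [U, N, H]
At position 19, page Q is evicted.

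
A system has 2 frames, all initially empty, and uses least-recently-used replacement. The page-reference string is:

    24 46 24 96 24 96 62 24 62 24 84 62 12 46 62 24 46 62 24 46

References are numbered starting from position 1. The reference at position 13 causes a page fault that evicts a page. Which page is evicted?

84

pos 1: 24 -> miss, frames {24}
pos 2: 46 -> miss, frames {24,46}
pos 3: 24 -> hit
pos 4: 96 -> miss, evict 46, frames {24,96}
pos 5: 24 -> hit
pos 6: 96 -> hit
pos 7: 62 -> miss, evict 24, frames {96,62}
pos 8: 24 -> miss, evict 96, frames {62,24}
pos 9: 62 -> hit
pos 10: 24 -> hit
pos 11: 84 -> miss, evict 62, frames {24,84}
pos 12: 62 -> miss, evict 24, frames {84,62}
pos 13: 12 -> miss, evict 84, frames {62,12}
At position 13, page 84 is evicted.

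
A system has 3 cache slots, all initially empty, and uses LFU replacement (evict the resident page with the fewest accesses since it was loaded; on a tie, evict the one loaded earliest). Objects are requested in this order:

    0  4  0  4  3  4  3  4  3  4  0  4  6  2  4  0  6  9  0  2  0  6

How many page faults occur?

12

0 → fault, frames [0]
4 → fault, frames [0, 4]
0 → hit
4 → hit
3 → fault, frames [0, 4, 3]
4 → hit
3 → hit
4 → hit
3 → hit
4 → hit
0 → hit
4 → hit
6 → fault, evict 0, frames [4, 3, 6]
2 → fault, evict 6, frames [4, 3, 2]
4 → hit
0 → fault, evict 2, frames [4, 3, 0]
6 → fault, evict 0, frames [4, 3, 6]
9 → fault, evict 6, frames [4, 3, 9]
0 → fault, evict 9, frames [4, 3, 0]
2 → fault, evict 0, frames [4, 3, 2]
0 → fault, evict 2, frames [4, 3, 0]
6 → fault, evict 0, frames [4, 3, 6]
Page faults: 12.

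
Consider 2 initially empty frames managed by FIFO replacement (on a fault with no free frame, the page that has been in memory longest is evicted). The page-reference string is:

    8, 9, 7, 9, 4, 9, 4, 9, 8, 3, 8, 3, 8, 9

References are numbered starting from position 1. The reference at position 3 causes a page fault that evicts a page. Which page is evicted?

8

pos 1: 8 → miss, frames [8]
pos 2: 9 → miss, frames [8, 9]
pos 3: 7 → miss, evict 8, frames [9, 7]
At position 3, page 8 is evicted.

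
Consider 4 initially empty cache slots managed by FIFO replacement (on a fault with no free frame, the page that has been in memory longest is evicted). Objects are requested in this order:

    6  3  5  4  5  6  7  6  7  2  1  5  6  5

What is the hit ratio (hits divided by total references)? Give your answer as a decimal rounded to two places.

0.36

6 → fault, frames (6)
3 → fault, frames (6 3)
5 → fault, frames (6 3 5)
4 → fault, frames (6 3 5 4)
5 → hit
6 → hit
7 → fault, evict 6, frames (3 5 4 7)
6 → fault, evict 3, frames (5 4 7 6)
7 → hit
2 → fault, evict 5, frames (4 7 6 2)
1 → fault, evict 4, frames (7 6 2 1)
5 → fault, evict 7, frames (6 2 1 5)
6 → hit
5 → hit
Hits: 5 of 14 references → 5/14 = 0.3571.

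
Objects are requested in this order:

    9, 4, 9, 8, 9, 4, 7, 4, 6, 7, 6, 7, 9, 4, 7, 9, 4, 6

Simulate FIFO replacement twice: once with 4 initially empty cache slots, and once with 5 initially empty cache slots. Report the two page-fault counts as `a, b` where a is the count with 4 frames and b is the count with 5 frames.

7, 5

4 frames: F F . F . . F . F . . . F F . . . . → 7 faults.
5 frames: F F . F . . F . F . . . . . . . . . → 5 faults.
5 < 7: adding a frame reduced faults, as is typical.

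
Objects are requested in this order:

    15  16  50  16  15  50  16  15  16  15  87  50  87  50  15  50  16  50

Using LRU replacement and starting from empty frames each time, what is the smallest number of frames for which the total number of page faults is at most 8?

3

f=1: 18 faults
f=2: 11 faults
f=3: 6 faults
f=4: 4 faults
Smallest f with faults ≤ 8 is 3.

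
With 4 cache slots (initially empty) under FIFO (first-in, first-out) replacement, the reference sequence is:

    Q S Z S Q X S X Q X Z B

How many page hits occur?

Q: fault, frames (Q)
S: fault, frames (Q S)
Z: fault, frames (Q S Z)
S: hit
Q: hit
X: fault, frames (Q S Z X)
S: hit
X: hit
Q: hit
X: hit
Z: hit
B: fault, evict Q, frames (S Z X B)
Hits: 7.

7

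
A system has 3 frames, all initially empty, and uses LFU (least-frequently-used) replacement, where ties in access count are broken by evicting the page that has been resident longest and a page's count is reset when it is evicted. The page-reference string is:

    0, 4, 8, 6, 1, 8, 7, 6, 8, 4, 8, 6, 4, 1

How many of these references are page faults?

9

0 -> miss, frames {0}
4 -> miss, frames {0,4}
8 -> miss, frames {0,4,8}
6 -> miss, evict 0, frames {4,8,6}
1 -> miss, evict 4, frames {8,6,1}
8 -> hit
7 -> miss, evict 6, frames {8,1,7}
6 -> miss, evict 1, frames {8,7,6}
8 -> hit
4 -> miss, evict 7, frames {8,6,4}
8 -> hit
6 -> hit
4 -> hit
1 -> miss, evict 6, frames {8,4,1}
Page faults: 9.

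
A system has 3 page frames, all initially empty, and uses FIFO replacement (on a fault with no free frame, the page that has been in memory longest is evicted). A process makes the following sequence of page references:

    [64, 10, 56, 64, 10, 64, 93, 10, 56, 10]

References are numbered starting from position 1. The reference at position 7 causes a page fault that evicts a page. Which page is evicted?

64

pos 1: 64: miss, frames [64]
pos 2: 10: miss, frames [64, 10]
pos 3: 56: miss, frames [64, 10, 56]
pos 4: 64: hit
pos 5: 10: hit
pos 6: 64: hit
pos 7: 93: miss, evict 64, frames [10, 56, 93]
At position 7, page 64 is evicted.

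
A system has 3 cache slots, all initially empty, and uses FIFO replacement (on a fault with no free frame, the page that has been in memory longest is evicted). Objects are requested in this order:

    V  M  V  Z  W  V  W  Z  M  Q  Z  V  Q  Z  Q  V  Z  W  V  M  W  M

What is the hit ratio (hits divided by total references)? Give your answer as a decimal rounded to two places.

0.50

V → miss, frames [V]
M → miss, frames [V, M]
V → hit
Z → miss, frames [V, M, Z]
W → miss, evict V, frames [M, Z, W]
V → miss, evict M, frames [Z, W, V]
W → hit
Z → hit
M → miss, evict Z, frames [W, V, M]
Q → miss, evict W, frames [V, M, Q]
Z → miss, evict V, frames [M, Q, Z]
V → miss, evict M, frames [Q, Z, V]
Q → hit
Z → hit
Q → hit
V → hit
Z → hit
W → miss, evict Q, frames [Z, V, W]
V → hit
M → miss, evict Z, frames [V, W, M]
W → hit
M → hit
Hits: 11 of 22 references → 11/22 = 0.5000.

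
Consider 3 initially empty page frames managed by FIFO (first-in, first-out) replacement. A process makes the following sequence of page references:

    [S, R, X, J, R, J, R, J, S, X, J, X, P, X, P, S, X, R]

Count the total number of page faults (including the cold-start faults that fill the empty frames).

8

S: miss, frames {S}
R: miss, frames {S,R}
X: miss, frames {S,R,X}
J: miss, evict S, frames {R,X,J}
R: hit
J: hit
R: hit
J: hit
S: miss, evict R, frames {X,J,S}
X: hit
J: hit
X: hit
P: miss, evict X, frames {J,S,P}
X: miss, evict J, frames {S,P,X}
P: hit
S: hit
X: hit
R: miss, evict S, frames {P,X,R}
Page faults: 8.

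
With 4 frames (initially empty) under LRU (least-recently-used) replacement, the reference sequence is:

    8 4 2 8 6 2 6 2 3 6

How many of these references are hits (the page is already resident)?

5

8 → miss, frames {8}
4 → miss, frames {8,4}
2 → miss, frames {8,4,2}
8 → hit
6 → miss, frames {4,2,8,6}
2 → hit
6 → hit
2 → hit
3 → miss, evict 4, frames {8,6,2,3}
6 → hit
Hits: 5.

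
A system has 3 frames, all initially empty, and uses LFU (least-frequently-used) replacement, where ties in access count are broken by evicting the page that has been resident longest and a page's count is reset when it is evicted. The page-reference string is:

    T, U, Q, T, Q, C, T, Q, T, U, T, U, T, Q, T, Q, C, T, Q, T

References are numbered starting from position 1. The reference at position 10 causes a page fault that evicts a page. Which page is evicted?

pos 1: T -> miss, frames [T]
pos 2: U -> miss, frames [T, U]
pos 3: Q -> miss, frames [T, U, Q]
pos 4: T -> hit
pos 5: Q -> hit
pos 6: C -> miss, evict U, frames [T, Q, C]
pos 7: T -> hit
pos 8: Q -> hit
pos 9: T -> hit
pos 10: U -> miss, evict C, frames [T, Q, U]
At position 10, page C is evicted.

C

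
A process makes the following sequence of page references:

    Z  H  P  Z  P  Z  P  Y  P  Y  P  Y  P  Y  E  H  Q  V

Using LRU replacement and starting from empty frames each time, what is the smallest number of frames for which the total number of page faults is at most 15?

f=1: 18 faults
f=2: 9 faults
f=3: 8 faults
f=4: 8 faults
f=5: 7 faults
f=6: 7 faults
f=7: 7 faults
Smallest f with faults ≤ 15 is 2.

2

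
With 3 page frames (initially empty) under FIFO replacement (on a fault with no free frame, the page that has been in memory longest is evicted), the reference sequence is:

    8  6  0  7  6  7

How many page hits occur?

2

8 → fault, frames {8}
6 → fault, frames {8,6}
0 → fault, frames {8,6,0}
7 → fault, evict 8, frames {6,0,7}
6 → hit
7 → hit
Hits: 2.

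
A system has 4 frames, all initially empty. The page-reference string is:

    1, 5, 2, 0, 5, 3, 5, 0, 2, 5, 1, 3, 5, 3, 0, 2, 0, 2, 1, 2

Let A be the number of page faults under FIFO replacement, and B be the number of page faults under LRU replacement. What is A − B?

-1

Under FIFO: F F F F . F . . . . F . F . . F F . . . → 9 faults.
Under LRU: F F F F . F . . . . F F . . F F . . F . → 10 faults.
A − B = 9 − 10 = -1.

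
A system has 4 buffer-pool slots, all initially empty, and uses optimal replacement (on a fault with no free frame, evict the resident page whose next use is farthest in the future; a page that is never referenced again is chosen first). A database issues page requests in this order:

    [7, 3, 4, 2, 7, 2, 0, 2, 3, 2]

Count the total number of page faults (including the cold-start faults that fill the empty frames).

7 → fault, frames (7)
3 → fault, frames (7 3)
4 → fault, frames (7 3 4)
2 → fault, frames (7 3 4 2)
7 → hit
2 → hit
0 → fault, evict 4, frames (7 3 2 0)
2 → hit
3 → hit
2 → hit
Page faults: 5.

5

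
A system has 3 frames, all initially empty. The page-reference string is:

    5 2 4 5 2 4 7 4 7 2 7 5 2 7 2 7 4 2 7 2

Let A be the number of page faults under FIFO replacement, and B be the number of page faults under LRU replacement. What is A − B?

2

Under FIFO: F F F . . . F . . . . F F . . . F . F . → 8 faults.
Under LRU: F F F . . . F . . . . F . . . . F . . . → 6 faults.
A − B = 8 − 6 = 2.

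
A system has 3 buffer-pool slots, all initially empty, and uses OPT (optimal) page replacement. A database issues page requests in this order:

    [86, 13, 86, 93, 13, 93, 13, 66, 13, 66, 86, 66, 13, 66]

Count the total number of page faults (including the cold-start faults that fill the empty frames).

4

86 -> miss, frames {86}
13 -> miss, frames {86,13}
86 -> hit
93 -> miss, frames {86,13,93}
13 -> hit
93 -> hit
13 -> hit
66 -> miss, evict 93, frames {86,13,66}
13 -> hit
66 -> hit
86 -> hit
66 -> hit
13 -> hit
66 -> hit
Page faults: 4.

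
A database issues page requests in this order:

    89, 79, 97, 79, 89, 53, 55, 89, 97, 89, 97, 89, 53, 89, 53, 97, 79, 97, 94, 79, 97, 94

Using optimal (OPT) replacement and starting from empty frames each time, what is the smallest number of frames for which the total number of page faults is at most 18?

f=1: 22 faults
f=2: 12 faults
f=3: 8 faults
f=4: 7 faults
f=5: 6 faults
f=6: 6 faults
Smallest f with faults ≤ 18 is 2.

2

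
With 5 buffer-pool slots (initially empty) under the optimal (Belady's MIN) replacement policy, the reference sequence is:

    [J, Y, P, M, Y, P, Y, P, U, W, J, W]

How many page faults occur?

6

J → fault, frames [J]
Y → fault, frames [J, Y]
P → fault, frames [J, Y, P]
M → fault, frames [J, Y, P, M]
Y → hit
P → hit
Y → hit
P → hit
U → fault, frames [J, Y, P, M, U]
W → fault, evict U, frames [J, Y, P, M, W]
J → hit
W → hit
Page faults: 6.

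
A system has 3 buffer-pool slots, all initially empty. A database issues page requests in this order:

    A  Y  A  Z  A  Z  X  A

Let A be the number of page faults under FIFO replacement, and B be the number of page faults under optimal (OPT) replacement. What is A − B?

1

Under FIFO: F F . F . . F F → 5 faults.
Under OPT: F F . F . . F . → 4 faults.
A − B = 5 − 4 = 1.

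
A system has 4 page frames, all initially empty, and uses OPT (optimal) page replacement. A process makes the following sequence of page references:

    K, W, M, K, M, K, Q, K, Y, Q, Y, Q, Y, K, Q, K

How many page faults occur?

K → fault, frames (K)
W → fault, frames (K W)
M → fault, frames (K W M)
K → hit
M → hit
K → hit
Q → fault, frames (K W M Q)
K → hit
Y → fault, evict M, frames (K W Q Y)
Q → hit
Y → hit
Q → hit
Y → hit
K → hit
Q → hit
K → hit
Page faults: 5.

5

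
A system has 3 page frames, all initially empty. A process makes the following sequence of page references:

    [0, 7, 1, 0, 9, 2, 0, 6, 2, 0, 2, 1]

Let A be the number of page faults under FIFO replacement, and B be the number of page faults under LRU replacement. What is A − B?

1

Under FIFO: F F F . F F F F . . . F → 8 faults.
Under LRU: F F F . F F . F . . . F → 7 faults.
A − B = 8 − 7 = 1.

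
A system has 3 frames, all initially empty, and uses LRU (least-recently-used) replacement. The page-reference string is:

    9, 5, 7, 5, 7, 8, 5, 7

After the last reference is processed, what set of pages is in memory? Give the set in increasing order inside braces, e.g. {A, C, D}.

9 → miss, frames {9}
5 → miss, frames {9,5}
7 → miss, frames {9,5,7}
5 → hit
7 → hit
8 → miss, evict 9, frames {5,7,8}
5 → hit
7 → hit

{5, 7, 8}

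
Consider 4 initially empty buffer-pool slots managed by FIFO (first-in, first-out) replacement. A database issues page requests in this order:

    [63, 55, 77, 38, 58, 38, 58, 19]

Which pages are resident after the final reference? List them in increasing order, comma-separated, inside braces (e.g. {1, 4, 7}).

63 -> miss, frames (63)
55 -> miss, frames (63 55)
77 -> miss, frames (63 55 77)
38 -> miss, frames (63 55 77 38)
58 -> miss, evict 63, frames (55 77 38 58)
38 -> hit
58 -> hit
19 -> miss, evict 55, frames (77 38 58 19)

{19, 38, 58, 77}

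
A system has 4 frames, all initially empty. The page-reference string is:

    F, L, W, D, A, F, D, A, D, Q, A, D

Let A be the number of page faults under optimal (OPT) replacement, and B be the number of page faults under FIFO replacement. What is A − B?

-1

Under OPT: F F F F F . . . . F . . → 6 faults.
Under FIFO: F F F F F F . . . F . . → 7 faults.
A − B = 6 − 7 = -1.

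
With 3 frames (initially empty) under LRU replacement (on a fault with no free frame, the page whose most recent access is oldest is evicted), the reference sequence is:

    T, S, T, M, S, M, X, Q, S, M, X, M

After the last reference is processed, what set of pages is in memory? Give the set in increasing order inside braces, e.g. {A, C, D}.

{M, S, X}

T → fault, frames (T)
S → fault, frames (T S)
T → hit
M → fault, frames (S T M)
S → hit
M → hit
X → fault, evict T, frames (S M X)
Q → fault, evict S, frames (M X Q)
S → fault, evict M, frames (X Q S)
M → fault, evict X, frames (Q S M)
X → fault, evict Q, frames (S M X)
M → hit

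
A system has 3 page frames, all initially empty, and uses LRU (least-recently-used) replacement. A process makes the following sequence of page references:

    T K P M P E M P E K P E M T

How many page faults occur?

T → miss, frames {T}
K → miss, frames {T,K}
P → miss, frames {T,K,P}
M → miss, evict T, frames {K,P,M}
P → hit
E → miss, evict K, frames {M,P,E}
M → hit
P → hit
E → hit
K → miss, evict M, frames {P,E,K}
P → hit
E → hit
M → miss, evict K, frames {P,E,M}
T → miss, evict P, frames {E,M,T}
Page faults: 8.

8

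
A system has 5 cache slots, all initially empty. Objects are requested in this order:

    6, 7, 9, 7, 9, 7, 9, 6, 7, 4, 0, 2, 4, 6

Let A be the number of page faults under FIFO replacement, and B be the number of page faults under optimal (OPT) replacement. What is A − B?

1

Under FIFO: F F F . . . . . . F F F . F → 7 faults.
Under OPT: F F F . . . . . . F F F . . → 6 faults.
A − B = 7 − 6 = 1.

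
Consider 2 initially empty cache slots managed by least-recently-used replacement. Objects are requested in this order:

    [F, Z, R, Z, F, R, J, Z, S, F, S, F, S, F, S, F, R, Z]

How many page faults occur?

11

F -> fault, frames [F]
Z -> fault, frames [F, Z]
R -> fault, evict F, frames [Z, R]
Z -> hit
F -> fault, evict R, frames [Z, F]
R -> fault, evict Z, frames [F, R]
J -> fault, evict F, frames [R, J]
Z -> fault, evict R, frames [J, Z]
S -> fault, evict J, frames [Z, S]
F -> fault, evict Z, frames [S, F]
S -> hit
F -> hit
S -> hit
F -> hit
S -> hit
F -> hit
R -> fault, evict S, frames [F, R]
Z -> fault, evict F, frames [R, Z]
Page faults: 11.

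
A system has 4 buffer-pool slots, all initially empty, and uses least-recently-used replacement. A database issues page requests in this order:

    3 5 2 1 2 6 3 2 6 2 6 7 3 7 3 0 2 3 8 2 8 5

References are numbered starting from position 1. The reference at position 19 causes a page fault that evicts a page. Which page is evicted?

pos 1: 3 → miss, frames (3)
pos 2: 5 → miss, frames (3 5)
pos 3: 2 → miss, frames (3 5 2)
pos 4: 1 → miss, frames (3 5 2 1)
pos 5: 2 → hit
pos 6: 6 → miss, evict 3, frames (5 1 2 6)
pos 7: 3 → miss, evict 5, frames (1 2 6 3)
pos 8: 2 → hit
pos 9: 6 → hit
pos 10: 2 → hit
pos 11: 6 → hit
pos 12: 7 → miss, evict 1, frames (3 2 6 7)
pos 13: 3 → hit
pos 14: 7 → hit
pos 15: 3 → hit
pos 16: 0 → miss, evict 2, frames (6 7 3 0)
pos 17: 2 → miss, evict 6, frames (7 3 0 2)
pos 18: 3 → hit
pos 19: 8 → miss, evict 7, frames (0 2 3 8)
At position 19, page 7 is evicted.

7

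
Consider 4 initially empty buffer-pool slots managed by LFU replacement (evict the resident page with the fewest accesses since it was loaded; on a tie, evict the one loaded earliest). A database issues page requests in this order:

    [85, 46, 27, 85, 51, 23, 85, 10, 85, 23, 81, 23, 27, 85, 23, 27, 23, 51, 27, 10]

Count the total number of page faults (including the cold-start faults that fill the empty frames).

85 -> fault, frames (85)
46 -> fault, frames (85 46)
27 -> fault, frames (85 46 27)
85 -> hit
51 -> fault, frames (85 46 27 51)
23 -> fault, evict 46, frames (85 27 51 23)
85 -> hit
10 -> fault, evict 27, frames (85 51 23 10)
85 -> hit
23 -> hit
81 -> fault, evict 51, frames (85 23 10 81)
23 -> hit
27 -> fault, evict 10, frames (85 23 81 27)
85 -> hit
23 -> hit
27 -> hit
23 -> hit
51 -> fault, evict 81, frames (85 23 27 51)
27 -> hit
10 -> fault, evict 51, frames (85 23 27 10)
Page faults: 10.

10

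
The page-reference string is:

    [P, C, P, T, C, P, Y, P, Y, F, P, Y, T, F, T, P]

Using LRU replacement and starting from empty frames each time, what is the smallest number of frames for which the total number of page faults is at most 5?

f=1: 16 faults
f=2: 12 faults
f=3: 8 faults
f=4: 6 faults
f=5: 5 faults
Smallest f with faults ≤ 5 is 5.

5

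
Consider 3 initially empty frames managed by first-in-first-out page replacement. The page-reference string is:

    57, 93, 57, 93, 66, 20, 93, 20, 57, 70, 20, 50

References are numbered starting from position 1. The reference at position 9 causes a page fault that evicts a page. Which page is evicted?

93

pos 1: 57 → fault, frames [57]
pos 2: 93 → fault, frames [57, 93]
pos 3: 57 → hit
pos 4: 93 → hit
pos 5: 66 → fault, frames [57, 93, 66]
pos 6: 20 → fault, evict 57, frames [93, 66, 20]
pos 7: 93 → hit
pos 8: 20 → hit
pos 9: 57 → fault, evict 93, frames [66, 20, 57]
At position 9, page 93 is evicted.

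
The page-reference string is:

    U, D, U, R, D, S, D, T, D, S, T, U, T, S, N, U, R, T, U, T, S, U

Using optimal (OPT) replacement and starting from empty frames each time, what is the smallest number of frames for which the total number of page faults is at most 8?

f=1: 22 faults
f=2: 12 faults
f=3: 9 faults
f=4: 7 faults
f=5: 6 faults
f=6: 6 faults
Smallest f with faults ≤ 8 is 4.

4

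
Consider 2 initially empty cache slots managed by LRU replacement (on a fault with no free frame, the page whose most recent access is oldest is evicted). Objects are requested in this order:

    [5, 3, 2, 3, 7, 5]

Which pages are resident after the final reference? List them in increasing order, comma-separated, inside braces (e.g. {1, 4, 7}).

5 -> fault, frames {5}
3 -> fault, frames {5,3}
2 -> fault, evict 5, frames {3,2}
3 -> hit
7 -> fault, evict 2, frames {3,7}
5 -> fault, evict 3, frames {7,5}

{5, 7}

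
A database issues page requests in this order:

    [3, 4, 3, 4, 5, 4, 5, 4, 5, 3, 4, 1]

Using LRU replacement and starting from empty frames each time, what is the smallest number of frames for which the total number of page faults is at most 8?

2

f=1: 12 faults
f=2: 6 faults
f=3: 4 faults
f=4: 4 faults
Smallest f with faults ≤ 8 is 2.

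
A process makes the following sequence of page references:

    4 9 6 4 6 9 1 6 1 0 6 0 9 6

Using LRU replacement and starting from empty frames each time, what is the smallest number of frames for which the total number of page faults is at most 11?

2

f=1: 14 faults
f=2: 11 faults
f=3: 6 faults
f=4: 5 faults
f=5: 5 faults
Smallest f with faults ≤ 11 is 2.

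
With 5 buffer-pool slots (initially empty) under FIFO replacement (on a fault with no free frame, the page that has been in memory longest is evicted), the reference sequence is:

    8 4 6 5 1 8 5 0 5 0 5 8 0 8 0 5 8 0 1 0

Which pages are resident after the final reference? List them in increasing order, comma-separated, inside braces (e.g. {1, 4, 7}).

8: miss, frames [8]
4: miss, frames [8, 4]
6: miss, frames [8, 4, 6]
5: miss, frames [8, 4, 6, 5]
1: miss, frames [8, 4, 6, 5, 1]
8: hit
5: hit
0: miss, evict 8, frames [4, 6, 5, 1, 0]
5: hit
0: hit
5: hit
8: miss, evict 4, frames [6, 5, 1, 0, 8]
0: hit
8: hit
0: hit
5: hit
8: hit
0: hit
1: hit
0: hit

{0, 1, 5, 6, 8}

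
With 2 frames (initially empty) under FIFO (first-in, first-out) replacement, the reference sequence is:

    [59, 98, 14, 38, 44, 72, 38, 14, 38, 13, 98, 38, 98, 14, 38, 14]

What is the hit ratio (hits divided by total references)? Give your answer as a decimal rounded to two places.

0.25

59: fault, frames [59]
98: fault, frames [59, 98]
14: fault, evict 59, frames [98, 14]
38: fault, evict 98, frames [14, 38]
44: fault, evict 14, frames [38, 44]
72: fault, evict 38, frames [44, 72]
38: fault, evict 44, frames [72, 38]
14: fault, evict 72, frames [38, 14]
38: hit
13: fault, evict 38, frames [14, 13]
98: fault, evict 14, frames [13, 98]
38: fault, evict 13, frames [98, 38]
98: hit
14: fault, evict 98, frames [38, 14]
38: hit
14: hit
Hits: 4 of 16 references → 4/16 = 0.2500.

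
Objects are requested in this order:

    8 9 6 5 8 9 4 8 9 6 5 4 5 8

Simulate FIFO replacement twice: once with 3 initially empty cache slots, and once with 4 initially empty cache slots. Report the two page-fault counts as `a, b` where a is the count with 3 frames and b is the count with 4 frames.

10, 11

3 frames: F F F F F F F . . F F . . F → 10 faults.
4 frames: F F F F . . F F F F F F . F → 11 faults.
11 > 10: adding a frame increased faults — Belady's anomaly.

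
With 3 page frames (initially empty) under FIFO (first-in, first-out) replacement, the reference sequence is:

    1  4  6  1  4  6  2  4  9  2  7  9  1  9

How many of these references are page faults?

1 -> fault, frames {1}
4 -> fault, frames {1,4}
6 -> fault, frames {1,4,6}
1 -> hit
4 -> hit
6 -> hit
2 -> fault, evict 1, frames {4,6,2}
4 -> hit
9 -> fault, evict 4, frames {6,2,9}
2 -> hit
7 -> fault, evict 6, frames {2,9,7}
9 -> hit
1 -> fault, evict 2, frames {9,7,1}
9 -> hit
Page faults: 7.

7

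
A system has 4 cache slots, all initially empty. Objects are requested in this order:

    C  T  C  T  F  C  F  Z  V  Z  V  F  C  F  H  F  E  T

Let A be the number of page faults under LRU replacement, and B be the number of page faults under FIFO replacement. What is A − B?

Under LRU: F F . . F . . F F . . . . . F . F F → 8 faults.
Under FIFO: F F . . F . . F F . . . F . F F F F → 10 faults.
A − B = 8 − 10 = -2.

-2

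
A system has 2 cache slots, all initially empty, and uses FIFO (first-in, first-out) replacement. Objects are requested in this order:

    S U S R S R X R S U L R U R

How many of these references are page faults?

S → miss, frames [S]
U → miss, frames [S, U]
S → hit
R → miss, evict S, frames [U, R]
S → miss, evict U, frames [R, S]
R → hit
X → miss, evict R, frames [S, X]
R → miss, evict S, frames [X, R]
S → miss, evict X, frames [R, S]
U → miss, evict R, frames [S, U]
L → miss, evict S, frames [U, L]
R → miss, evict U, frames [L, R]
U → miss, evict L, frames [R, U]
R → hit
Page faults: 11.

11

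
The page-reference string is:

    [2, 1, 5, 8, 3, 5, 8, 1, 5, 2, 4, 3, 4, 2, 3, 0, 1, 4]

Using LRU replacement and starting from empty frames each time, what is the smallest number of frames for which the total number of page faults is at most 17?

2

f=1: 18 faults
f=2: 17 faults
f=3: 12 faults
f=4: 11 faults
f=5: 9 faults
f=6: 7 faults
f=7: 7 faults
Smallest f with faults ≤ 17 is 2.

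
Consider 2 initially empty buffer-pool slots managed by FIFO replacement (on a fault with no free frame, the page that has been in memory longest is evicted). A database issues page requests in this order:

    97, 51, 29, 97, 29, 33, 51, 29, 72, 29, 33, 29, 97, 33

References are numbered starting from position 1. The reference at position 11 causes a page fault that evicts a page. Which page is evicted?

29

pos 1: 97 -> miss, frames [97]
pos 2: 51 -> miss, frames [97, 51]
pos 3: 29 -> miss, evict 97, frames [51, 29]
pos 4: 97 -> miss, evict 51, frames [29, 97]
pos 5: 29 -> hit
pos 6: 33 -> miss, evict 29, frames [97, 33]
pos 7: 51 -> miss, evict 97, frames [33, 51]
pos 8: 29 -> miss, evict 33, frames [51, 29]
pos 9: 72 -> miss, evict 51, frames [29, 72]
pos 10: 29 -> hit
pos 11: 33 -> miss, evict 29, frames [72, 33]
At position 11, page 29 is evicted.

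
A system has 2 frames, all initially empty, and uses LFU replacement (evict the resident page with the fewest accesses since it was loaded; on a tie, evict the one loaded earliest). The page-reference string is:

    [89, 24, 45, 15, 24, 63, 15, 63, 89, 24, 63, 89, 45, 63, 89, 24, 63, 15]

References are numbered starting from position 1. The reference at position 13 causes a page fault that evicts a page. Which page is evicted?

89

pos 1: 89: miss, frames {89}
pos 2: 24: miss, frames {89,24}
pos 3: 45: miss, evict 89, frames {24,45}
pos 4: 15: miss, evict 24, frames {45,15}
pos 5: 24: miss, evict 45, frames {15,24}
pos 6: 63: miss, evict 15, frames {24,63}
pos 7: 15: miss, evict 24, frames {63,15}
pos 8: 63: hit
pos 9: 89: miss, evict 15, frames {63,89}
pos 10: 24: miss, evict 89, frames {63,24}
pos 11: 63: hit
pos 12: 89: miss, evict 24, frames {63,89}
pos 13: 45: miss, evict 89, frames {63,45}
At position 13, page 89 is evicted.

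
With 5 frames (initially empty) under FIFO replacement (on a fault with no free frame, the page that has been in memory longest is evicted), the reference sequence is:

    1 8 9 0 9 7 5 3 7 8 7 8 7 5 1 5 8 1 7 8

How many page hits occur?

1 → fault, frames {1}
8 → fault, frames {1,8}
9 → fault, frames {1,8,9}
0 → fault, frames {1,8,9,0}
9 → hit
7 → fault, frames {1,8,9,0,7}
5 → fault, evict 1, frames {8,9,0,7,5}
3 → fault, evict 8, frames {9,0,7,5,3}
7 → hit
8 → fault, evict 9, frames {0,7,5,3,8}
7 → hit
8 → hit
7 → hit
5 → hit
1 → fault, evict 0, frames {7,5,3,8,1}
5 → hit
8 → hit
1 → hit
7 → hit
8 → hit
Hits: 11.

11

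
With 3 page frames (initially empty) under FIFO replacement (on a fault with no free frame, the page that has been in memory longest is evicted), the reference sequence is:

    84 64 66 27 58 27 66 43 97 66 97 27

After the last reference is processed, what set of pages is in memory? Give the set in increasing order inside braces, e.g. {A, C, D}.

84: fault, frames [84]
64: fault, frames [84, 64]
66: fault, frames [84, 64, 66]
27: fault, evict 84, frames [64, 66, 27]
58: fault, evict 64, frames [66, 27, 58]
27: hit
66: hit
43: fault, evict 66, frames [27, 58, 43]
97: fault, evict 27, frames [58, 43, 97]
66: fault, evict 58, frames [43, 97, 66]
97: hit
27: fault, evict 43, frames [97, 66, 27]

{27, 66, 97}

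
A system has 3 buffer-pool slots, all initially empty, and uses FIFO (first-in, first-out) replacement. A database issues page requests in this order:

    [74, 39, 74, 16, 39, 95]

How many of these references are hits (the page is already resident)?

2

74 -> fault, frames {74}
39 -> fault, frames {74,39}
74 -> hit
16 -> fault, frames {74,39,16}
39 -> hit
95 -> fault, evict 74, frames {39,16,95}
Hits: 2.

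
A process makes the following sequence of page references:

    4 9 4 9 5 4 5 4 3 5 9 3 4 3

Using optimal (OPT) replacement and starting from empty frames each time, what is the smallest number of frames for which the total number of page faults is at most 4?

4

f=1: 14 faults
f=2: 6 faults
f=3: 5 faults
f=4: 4 faults
Smallest f with faults ≤ 4 is 4.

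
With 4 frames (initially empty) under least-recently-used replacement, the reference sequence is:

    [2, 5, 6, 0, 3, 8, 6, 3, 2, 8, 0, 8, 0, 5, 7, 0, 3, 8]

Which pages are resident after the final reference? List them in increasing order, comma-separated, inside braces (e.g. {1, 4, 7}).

2 -> miss, frames [2]
5 -> miss, frames [2, 5]
6 -> miss, frames [2, 5, 6]
0 -> miss, frames [2, 5, 6, 0]
3 -> miss, evict 2, frames [5, 6, 0, 3]
8 -> miss, evict 5, frames [6, 0, 3, 8]
6 -> hit
3 -> hit
2 -> miss, evict 0, frames [8, 6, 3, 2]
8 -> hit
0 -> miss, evict 6, frames [3, 2, 8, 0]
8 -> hit
0 -> hit
5 -> miss, evict 3, frames [2, 8, 0, 5]
7 -> miss, evict 2, frames [8, 0, 5, 7]
0 -> hit
3 -> miss, evict 8, frames [5, 7, 0, 3]
8 -> miss, evict 5, frames [7, 0, 3, 8]

{0, 3, 7, 8}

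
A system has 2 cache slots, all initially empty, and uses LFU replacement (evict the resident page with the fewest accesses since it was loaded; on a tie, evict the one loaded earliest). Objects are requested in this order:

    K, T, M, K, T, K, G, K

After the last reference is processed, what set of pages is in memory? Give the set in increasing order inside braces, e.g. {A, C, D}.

{G, K}

K → miss, frames (K)
T → miss, frames (K T)
M → miss, evict K, frames (T M)
K → miss, evict T, frames (M K)
T → miss, evict M, frames (K T)
K → hit
G → miss, evict T, frames (K G)
K → hit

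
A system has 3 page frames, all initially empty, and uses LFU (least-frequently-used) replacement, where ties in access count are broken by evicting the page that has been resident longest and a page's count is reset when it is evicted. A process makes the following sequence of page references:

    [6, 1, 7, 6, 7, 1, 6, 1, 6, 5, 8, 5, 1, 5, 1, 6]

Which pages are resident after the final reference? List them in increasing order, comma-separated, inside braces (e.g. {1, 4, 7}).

6 -> fault, frames [6]
1 -> fault, frames [6, 1]
7 -> fault, frames [6, 1, 7]
6 -> hit
7 -> hit
1 -> hit
6 -> hit
1 -> hit
6 -> hit
5 -> fault, evict 7, frames [6, 1, 5]
8 -> fault, evict 5, frames [6, 1, 8]
5 -> fault, evict 8, frames [6, 1, 5]
1 -> hit
5 -> hit
1 -> hit
6 -> hit

{1, 5, 6}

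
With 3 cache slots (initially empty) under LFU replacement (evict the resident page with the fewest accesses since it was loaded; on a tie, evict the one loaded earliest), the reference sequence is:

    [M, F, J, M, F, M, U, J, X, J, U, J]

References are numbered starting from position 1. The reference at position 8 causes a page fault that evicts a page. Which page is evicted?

pos 1: M → miss, frames {M}
pos 2: F → miss, frames {M,F}
pos 3: J → miss, frames {M,F,J}
pos 4: M → hit
pos 5: F → hit
pos 6: M → hit
pos 7: U → miss, evict J, frames {M,F,U}
pos 8: J → miss, evict U, frames {M,F,J}
At position 8, page U is evicted.

U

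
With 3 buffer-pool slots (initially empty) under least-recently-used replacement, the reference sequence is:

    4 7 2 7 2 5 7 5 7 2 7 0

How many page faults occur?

5

4 → miss, frames (4)
7 → miss, frames (4 7)
2 → miss, frames (4 7 2)
7 → hit
2 → hit
5 → miss, evict 4, frames (7 2 5)
7 → hit
5 → hit
7 → hit
2 → hit
7 → hit
0 → miss, evict 5, frames (2 7 0)
Page faults: 5.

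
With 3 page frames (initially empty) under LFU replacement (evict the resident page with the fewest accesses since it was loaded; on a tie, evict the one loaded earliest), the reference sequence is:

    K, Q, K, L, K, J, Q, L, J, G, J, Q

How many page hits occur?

K → fault, frames {K}
Q → fault, frames {K,Q}
K → hit
L → fault, frames {K,Q,L}
K → hit
J → fault, evict Q, frames {K,L,J}
Q → fault, evict L, frames {K,J,Q}
L → fault, evict J, frames {K,Q,L}
J → fault, evict Q, frames {K,L,J}
G → fault, evict L, frames {K,J,G}
J → hit
Q → fault, evict G, frames {K,J,Q}
Hits: 3.

3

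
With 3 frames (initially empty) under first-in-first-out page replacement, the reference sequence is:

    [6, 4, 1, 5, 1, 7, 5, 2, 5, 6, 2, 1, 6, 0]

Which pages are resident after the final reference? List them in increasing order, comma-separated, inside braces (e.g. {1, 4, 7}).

6 → miss, frames (6)
4 → miss, frames (6 4)
1 → miss, frames (6 4 1)
5 → miss, evict 6, frames (4 1 5)
1 → hit
7 → miss, evict 4, frames (1 5 7)
5 → hit
2 → miss, evict 1, frames (5 7 2)
5 → hit
6 → miss, evict 5, frames (7 2 6)
2 → hit
1 → miss, evict 7, frames (2 6 1)
6 → hit
0 → miss, evict 2, frames (6 1 0)

{0, 1, 6}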